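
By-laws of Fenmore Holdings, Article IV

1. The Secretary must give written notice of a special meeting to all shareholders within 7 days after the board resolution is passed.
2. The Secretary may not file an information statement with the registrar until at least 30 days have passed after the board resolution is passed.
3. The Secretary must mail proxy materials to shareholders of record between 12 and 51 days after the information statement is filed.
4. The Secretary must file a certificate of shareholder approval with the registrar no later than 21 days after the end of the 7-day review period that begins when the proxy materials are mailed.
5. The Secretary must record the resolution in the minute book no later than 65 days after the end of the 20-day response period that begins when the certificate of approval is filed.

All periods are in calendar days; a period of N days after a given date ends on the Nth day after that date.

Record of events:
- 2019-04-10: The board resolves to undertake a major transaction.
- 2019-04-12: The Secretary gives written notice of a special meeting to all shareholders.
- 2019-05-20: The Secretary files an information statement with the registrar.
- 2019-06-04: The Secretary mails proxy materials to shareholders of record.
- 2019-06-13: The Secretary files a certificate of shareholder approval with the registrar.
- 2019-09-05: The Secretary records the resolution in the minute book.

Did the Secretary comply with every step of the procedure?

Step 1: 7 days after 2019-04-10 (when the board resolution is passed) is 2019-04-17; 2019-04-12 is within that limit.
Step 2: the earliest permitted date is 30 days after 2019-04-10 (when the board resolution is passed), i.e. 2019-05-10; done 2019-05-20, after the minimum wait.
Step 3: the window is 12–51 days after 2019-05-20 (when the information statement is filed), so 2019-06-01 through 2019-07-10; 2019-06-04 falls inside that range.
Step 4: 21 days after 2019-06-11 (end of the 7-day review period, which began when the proxy materials are mailed on 2019-06-04) is 2019-07-02; completed 2019-06-13, before the deadline.
Step 5: 65 days after 2019-07-03 (end of the 20-day response period, which began when the certificate of approval is filed on 2019-06-13) is 2019-09-06; done 2019-09-05 — timely.

Yes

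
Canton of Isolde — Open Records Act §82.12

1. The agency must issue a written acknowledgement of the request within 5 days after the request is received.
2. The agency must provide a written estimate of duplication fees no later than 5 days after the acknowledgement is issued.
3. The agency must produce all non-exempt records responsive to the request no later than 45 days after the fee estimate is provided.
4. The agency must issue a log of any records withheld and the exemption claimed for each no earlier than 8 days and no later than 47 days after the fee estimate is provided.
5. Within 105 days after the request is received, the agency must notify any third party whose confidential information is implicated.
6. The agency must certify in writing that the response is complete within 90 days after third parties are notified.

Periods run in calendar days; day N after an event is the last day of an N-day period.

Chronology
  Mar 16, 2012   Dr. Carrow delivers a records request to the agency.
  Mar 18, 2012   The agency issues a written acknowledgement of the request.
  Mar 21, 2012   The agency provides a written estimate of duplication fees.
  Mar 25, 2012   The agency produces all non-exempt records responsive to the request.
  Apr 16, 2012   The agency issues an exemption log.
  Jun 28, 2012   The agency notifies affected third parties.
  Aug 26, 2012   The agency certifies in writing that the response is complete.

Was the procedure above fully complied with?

Yes

Step 1: 5 days after Mar 16, 2012 (when the request is received) is Mar 21, 2012; done Mar 18, 2012 — timely.
Step 2: 5 days after Mar 18, 2012 (when the acknowledgement is issued) is Mar 23, 2012; completed Mar 21, 2012, before the deadline.
Step 3: 45 days after Mar 21, 2012 (when the fee estimate is provided) is May 5, 2012; Mar 25, 2012 is within that limit.
Step 4: the window is 8–47 days after Mar 21, 2012 (when the fee estimate is provided), so Mar 29, 2012 through May 7, 2012; Apr 16, 2012 falls inside that range.
Step 5: 105 days after Mar 16, 2012 (when the request is received) is Jun 29, 2012; done Jun 28, 2012 — timely.
Step 6: 90 days after Jun 28, 2012 (when third parties are notified) is Sep 26, 2012; completed Aug 26, 2012, before the deadline.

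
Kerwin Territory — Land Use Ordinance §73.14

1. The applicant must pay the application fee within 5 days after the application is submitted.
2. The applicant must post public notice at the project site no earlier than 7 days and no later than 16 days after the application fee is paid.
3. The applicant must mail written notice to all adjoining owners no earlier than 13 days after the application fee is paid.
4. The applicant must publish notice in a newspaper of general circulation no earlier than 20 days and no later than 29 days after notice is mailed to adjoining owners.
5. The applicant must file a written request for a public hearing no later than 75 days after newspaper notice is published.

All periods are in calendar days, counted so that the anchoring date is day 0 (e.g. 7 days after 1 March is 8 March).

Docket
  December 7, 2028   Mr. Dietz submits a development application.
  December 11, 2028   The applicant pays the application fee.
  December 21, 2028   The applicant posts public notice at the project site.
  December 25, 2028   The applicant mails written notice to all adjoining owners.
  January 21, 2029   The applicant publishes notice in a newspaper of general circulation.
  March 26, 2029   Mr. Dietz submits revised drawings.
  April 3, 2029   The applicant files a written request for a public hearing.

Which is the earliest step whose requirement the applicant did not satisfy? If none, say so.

Step 1 — counting 5 days from December 7, 2028 (when the application is submitted) gives a deadline of December 12, 2028; December 11, 2028 is within that limit.
Step 2 — 7 and 16 days from December 11, 2028 (when the application fee is paid) are December 18, 2028 and December 27, 2028 respectively; done December 21, 2028, which is between those dates.
Step 3 — must wait 13 days from December 11, 2028 (when the application fee is paid), so not before December 24, 2028; December 25, 2028 is on or after that date.
Step 4 — 20 and 29 days from December 25, 2028 (when notice is mailed to adjoining owners) are January 14, 2029 and January 23, 2029 respectively; January 21, 2029 falls inside that range.
Step 5 — counting 75 days from January 21, 2029 (when newspaper notice is published) gives a deadline of April 6, 2029; April 3, 2029 is within that limit.

None — every step was satisfied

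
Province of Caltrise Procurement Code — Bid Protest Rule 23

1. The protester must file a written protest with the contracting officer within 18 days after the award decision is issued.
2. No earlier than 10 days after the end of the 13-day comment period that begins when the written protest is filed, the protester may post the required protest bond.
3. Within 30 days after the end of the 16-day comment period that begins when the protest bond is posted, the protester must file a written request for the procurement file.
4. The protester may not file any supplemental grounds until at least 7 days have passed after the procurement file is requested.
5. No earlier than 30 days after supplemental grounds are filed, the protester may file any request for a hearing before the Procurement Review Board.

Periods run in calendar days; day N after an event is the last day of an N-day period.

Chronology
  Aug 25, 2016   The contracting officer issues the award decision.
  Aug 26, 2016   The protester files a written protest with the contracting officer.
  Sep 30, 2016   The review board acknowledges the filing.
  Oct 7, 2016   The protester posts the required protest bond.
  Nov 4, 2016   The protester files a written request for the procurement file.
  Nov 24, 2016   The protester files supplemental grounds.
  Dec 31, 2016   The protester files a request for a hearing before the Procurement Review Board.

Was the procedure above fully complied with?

(1) due by Aug 25, 2016 + 18 days = Sep 12, 2016; done Aug 26, 2016 — timely.
(2) permitted from Sep 8, 2016 + 10 days = Sep 18, 2016 onward; done Oct 7, 2016 — permitted.
(3) due by Oct 23, 2016 + 30 days = Nov 22, 2016; completed Nov 4, 2016, before the deadline.
(4) permitted from Nov 4, 2016 + 7 days = Nov 11, 2016 onward; done Nov 24, 2016 — permitted.
(5) permitted from Nov 24, 2016 + 30 days = Dec 24, 2016 onward; done Dec 31, 2016, after the minimum wait.

Yes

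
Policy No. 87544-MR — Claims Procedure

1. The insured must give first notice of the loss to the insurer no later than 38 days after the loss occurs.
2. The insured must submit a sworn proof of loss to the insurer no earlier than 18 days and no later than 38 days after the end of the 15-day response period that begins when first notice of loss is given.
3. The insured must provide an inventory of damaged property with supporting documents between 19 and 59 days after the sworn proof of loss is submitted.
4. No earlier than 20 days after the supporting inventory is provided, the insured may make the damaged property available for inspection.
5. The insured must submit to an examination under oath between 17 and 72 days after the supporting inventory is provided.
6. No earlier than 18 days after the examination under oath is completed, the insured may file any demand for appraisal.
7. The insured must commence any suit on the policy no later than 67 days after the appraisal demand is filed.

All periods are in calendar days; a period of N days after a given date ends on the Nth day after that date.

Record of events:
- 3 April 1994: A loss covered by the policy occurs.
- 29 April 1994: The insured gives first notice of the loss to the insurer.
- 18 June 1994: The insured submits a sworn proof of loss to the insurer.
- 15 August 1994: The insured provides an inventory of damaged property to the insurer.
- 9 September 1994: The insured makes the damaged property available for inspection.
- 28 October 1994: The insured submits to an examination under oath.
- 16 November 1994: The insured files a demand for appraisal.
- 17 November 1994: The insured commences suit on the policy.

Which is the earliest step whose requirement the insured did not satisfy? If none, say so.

Step 5

Step 1 — counting 38 days from 3 April 1994 (when the loss occurs) gives a deadline of 11 May 1994; done 29 April 1994 — timely.
Step 2 — 18 and 38 days from 14 May 1994 (end of the 15-day response period, which began when first notice of loss is given on 29 April 1994) are 1 June 1994 and 21 June 1994 respectively; 18 June 1994 falls inside that range.
Step 3 — 19 and 59 days from 18 June 1994 (when the sworn proof of loss is submitted) are 7 July 1994 and 16 August 1994 respectively; done 15 August 1994 — within the window.
Step 4 — must wait 20 days from 15 August 1994 (when the supporting inventory is provided), so not before 4 September 1994; done 9 September 1994, after the minimum wait.
Step 5 — 17 and 72 days from 15 August 1994 (when the supporting inventory is provided) are 1 September 1994 and 26 October 1994 respectively; 28 October 1994 is 2 days past the end of the window.
No need to go further; step 5 was not satisfied.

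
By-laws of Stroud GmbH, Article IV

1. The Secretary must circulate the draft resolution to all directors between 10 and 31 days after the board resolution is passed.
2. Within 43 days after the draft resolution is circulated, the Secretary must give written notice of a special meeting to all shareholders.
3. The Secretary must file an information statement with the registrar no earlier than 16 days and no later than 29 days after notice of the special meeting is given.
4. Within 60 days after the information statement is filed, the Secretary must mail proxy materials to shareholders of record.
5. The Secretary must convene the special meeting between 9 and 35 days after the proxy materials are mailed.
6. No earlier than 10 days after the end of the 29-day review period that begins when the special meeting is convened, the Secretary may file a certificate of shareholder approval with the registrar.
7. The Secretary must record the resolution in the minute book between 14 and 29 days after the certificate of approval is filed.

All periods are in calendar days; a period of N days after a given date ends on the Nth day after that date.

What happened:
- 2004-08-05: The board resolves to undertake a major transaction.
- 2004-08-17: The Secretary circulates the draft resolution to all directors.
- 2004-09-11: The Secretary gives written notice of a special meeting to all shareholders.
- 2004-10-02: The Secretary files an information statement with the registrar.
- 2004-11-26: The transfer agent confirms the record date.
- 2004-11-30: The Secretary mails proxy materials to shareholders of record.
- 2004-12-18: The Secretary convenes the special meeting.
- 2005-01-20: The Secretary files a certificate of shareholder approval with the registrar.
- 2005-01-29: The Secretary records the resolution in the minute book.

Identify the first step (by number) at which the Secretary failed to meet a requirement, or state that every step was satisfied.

Step 6

(1) the permitted window runs from 2004-08-05 + 10 = 2004-08-15 to 2004-08-05 + 31 = 2004-09-05; done 2004-08-17 — within the window.
(2) due by 2004-08-17 + 43 days = 2004-09-29; done 2004-09-11 — timely.
(3) the permitted window runs from 2004-09-11 + 16 = 2004-09-27 to 2004-09-11 + 29 = 2004-10-10; done 2004-10-02 — within the window.
(4) due by 2004-10-02 + 60 days = 2004-12-01; completed 2004-11-30, before the deadline.
(5) the permitted window runs from 2004-11-30 + 9 = 2004-12-09 to 2004-11-30 + 35 = 2005-01-04; 2004-12-18 falls inside that range.
(6) permitted from 2005-01-16 + 10 days = 2005-01-26 onward; acted on 2005-01-20, 6 days prematurely.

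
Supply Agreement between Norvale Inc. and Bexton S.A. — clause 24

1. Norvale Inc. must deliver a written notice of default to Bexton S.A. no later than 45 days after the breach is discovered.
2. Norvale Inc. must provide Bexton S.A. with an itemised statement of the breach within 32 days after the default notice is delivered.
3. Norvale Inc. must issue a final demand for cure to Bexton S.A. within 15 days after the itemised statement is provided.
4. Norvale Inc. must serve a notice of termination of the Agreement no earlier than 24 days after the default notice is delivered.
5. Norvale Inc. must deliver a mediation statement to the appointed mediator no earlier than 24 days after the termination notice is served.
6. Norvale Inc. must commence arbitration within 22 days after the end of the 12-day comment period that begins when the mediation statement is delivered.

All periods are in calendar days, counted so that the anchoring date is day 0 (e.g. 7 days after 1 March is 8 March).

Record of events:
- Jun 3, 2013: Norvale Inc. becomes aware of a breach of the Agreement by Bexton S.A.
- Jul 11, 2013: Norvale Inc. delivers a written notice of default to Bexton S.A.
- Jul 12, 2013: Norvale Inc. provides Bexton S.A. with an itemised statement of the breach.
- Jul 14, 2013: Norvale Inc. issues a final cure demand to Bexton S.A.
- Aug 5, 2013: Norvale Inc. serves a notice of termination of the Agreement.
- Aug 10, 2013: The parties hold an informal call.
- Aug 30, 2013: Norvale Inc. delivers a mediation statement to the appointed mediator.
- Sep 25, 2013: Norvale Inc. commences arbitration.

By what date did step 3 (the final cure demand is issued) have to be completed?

Step 3 runs from Jul 12, 2013, when the itemised statement is provided. 15 days after Jul 12, 2013 is Jul 27, 2013.

Jul 27, 2013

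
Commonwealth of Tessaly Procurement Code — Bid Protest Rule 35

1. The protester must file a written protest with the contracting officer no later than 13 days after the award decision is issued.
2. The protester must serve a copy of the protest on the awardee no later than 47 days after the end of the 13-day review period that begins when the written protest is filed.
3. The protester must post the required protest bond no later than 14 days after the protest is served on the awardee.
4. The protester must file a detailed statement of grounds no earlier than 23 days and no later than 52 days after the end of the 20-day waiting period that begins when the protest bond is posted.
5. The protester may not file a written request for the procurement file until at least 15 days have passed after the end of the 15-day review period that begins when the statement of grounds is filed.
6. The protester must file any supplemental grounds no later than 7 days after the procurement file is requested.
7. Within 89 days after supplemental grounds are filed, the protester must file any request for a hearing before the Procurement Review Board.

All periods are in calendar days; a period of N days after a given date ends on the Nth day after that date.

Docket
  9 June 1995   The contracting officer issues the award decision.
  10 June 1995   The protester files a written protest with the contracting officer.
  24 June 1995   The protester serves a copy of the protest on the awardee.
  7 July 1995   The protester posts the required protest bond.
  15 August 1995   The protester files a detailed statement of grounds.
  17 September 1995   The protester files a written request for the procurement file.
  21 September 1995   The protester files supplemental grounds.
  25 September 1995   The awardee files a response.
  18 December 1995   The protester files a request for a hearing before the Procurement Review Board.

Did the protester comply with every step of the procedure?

Step 1 — counting 13 days from 9 June 1995 (when the award decision is issued) gives a deadline of 22 June 1995; done 10 June 1995 — timely.
Step 2 — counting 47 days from 23 June 1995 (end of the 13-day review period, which began when the written protest is filed on 10 June 1995) gives a deadline of 9 August 1995; done 24 June 1995 — timely.
Step 3 — counting 14 days from 24 June 1995 (when the protest is served on the awardee) gives a deadline of 8 July 1995; 7 July 1995 is within that limit.
Step 4 — 23 and 52 days from 27 July 1995 (end of the 20-day waiting period, which began when the protest bond is posted on 7 July 1995) are 19 August 1995 and 17 September 1995 respectively; done 15 August 1995 — 4 days before the window opened.
Later steps need not be reached.

No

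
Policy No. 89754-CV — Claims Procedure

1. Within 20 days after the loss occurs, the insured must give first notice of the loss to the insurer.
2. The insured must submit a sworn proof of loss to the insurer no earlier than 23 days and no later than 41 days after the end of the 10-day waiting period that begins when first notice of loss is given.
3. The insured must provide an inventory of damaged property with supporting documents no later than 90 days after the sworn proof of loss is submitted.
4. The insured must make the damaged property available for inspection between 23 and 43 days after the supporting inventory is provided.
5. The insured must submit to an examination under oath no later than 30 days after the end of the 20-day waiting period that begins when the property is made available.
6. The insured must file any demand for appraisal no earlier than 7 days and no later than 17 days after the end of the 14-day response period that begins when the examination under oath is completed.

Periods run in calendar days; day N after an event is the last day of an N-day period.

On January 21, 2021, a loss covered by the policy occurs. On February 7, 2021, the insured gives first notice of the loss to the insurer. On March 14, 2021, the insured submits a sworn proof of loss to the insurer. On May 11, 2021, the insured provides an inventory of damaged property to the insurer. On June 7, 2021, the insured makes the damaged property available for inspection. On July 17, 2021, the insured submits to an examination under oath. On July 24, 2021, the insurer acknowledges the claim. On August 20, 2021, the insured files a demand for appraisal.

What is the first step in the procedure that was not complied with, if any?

Step 1 — counting 20 days from January 21, 2021 (when the loss occurs) gives a deadline of February 10, 2021; done February 7, 2021 — timely.
Step 2 — 23 and 41 days from February 17, 2021 (end of the 10-day waiting period, which began when first notice of loss is given on February 7, 2021) are March 12, 2021 and March 30, 2021 respectively; done March 14, 2021 — within the window.
Step 3 — counting 90 days from March 14, 2021 (when the sworn proof of loss is submitted) gives a deadline of June 12, 2021; May 11, 2021 is within that limit.
Step 4 — 23 and 43 days from May 11, 2021 (when the supporting inventory is provided) are June 3, 2021 and June 23, 2021 respectively; done June 7, 2021 — within the window.
Step 5 — counting 30 days from June 27, 2021 (end of the 20-day waiting period, which began when the property is made available on June 7, 2021) gives a deadline of July 27, 2021; completed July 17, 2021, before the deadline.
Step 6 — 7 and 17 days from July 31, 2021 (end of the 14-day response period, which began when the examination under oath is completed on July 17, 2021) are August 7, 2021 and August 17, 2021 respectively; done August 20, 2021 — 3 days after the window closed.

Step 6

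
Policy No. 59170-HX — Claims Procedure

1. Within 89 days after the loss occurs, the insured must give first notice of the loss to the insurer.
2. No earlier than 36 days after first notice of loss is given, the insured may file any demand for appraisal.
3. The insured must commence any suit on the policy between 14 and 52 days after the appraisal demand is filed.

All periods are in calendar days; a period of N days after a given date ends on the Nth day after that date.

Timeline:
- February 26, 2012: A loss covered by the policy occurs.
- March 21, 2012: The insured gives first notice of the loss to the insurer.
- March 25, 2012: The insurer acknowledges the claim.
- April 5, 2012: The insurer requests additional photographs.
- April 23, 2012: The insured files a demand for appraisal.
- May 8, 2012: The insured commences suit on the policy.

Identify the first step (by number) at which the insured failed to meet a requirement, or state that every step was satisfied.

Step 1 — counting 89 days from February 26, 2012 (when the loss occurs) gives a deadline of May 25, 2012; March 21, 2012 is within that limit.
Step 2 — must wait 36 days from March 21, 2012 (when first notice of loss is given), so not before April 26, 2012; acted on April 23, 2012, 3 days prematurely.
Later steps need not be reached.

Step 2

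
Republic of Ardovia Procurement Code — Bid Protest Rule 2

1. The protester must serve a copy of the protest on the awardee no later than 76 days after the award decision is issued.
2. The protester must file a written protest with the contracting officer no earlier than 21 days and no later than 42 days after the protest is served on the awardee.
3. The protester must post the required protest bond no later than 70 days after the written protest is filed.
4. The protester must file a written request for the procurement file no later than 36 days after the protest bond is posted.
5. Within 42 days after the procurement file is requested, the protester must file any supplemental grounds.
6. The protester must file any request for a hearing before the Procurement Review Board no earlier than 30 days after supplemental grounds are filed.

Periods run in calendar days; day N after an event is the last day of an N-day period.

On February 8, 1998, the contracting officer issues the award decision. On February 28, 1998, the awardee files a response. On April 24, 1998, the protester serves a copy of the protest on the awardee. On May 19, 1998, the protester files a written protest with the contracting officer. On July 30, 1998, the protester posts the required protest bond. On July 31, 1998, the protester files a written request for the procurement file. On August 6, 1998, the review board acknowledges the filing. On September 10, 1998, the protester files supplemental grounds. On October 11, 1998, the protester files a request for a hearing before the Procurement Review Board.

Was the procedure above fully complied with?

No

Step 1: 76 days after February 8, 1998 (when the award decision is issued) is April 25, 1998; done April 24, 1998 — timely.
Step 2: the window is 21–42 days after April 24, 1998 (when the protest is served on the awardee), so May 15, 1998 through June 5, 1998; May 19, 1998 falls inside that range.
Step 3: 70 days after May 19, 1998 (when the written protest is filed) is July 28, 1998; July 30, 1998 misses that deadline by 2 days.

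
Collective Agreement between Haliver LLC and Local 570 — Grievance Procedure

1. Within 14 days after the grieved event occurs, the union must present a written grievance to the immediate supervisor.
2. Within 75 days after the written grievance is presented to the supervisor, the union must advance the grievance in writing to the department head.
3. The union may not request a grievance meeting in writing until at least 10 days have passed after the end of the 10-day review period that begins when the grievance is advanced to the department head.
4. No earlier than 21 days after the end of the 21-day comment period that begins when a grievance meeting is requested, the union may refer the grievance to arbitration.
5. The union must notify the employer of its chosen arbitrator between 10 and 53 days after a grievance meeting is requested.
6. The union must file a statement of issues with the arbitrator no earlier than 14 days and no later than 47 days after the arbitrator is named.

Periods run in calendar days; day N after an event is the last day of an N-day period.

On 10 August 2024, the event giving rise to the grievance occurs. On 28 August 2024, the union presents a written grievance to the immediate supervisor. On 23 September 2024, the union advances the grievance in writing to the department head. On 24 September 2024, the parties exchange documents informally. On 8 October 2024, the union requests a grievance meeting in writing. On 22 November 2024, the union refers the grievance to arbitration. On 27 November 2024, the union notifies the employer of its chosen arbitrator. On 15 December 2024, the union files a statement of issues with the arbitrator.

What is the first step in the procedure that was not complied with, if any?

Step 1

Step 1 — counting 14 days from 10 August 2024 (when the grieved event occurs) gives a deadline of 24 August 2024; not done until 28 August 2024, 4 days after the deadline.
Later steps need not be reached.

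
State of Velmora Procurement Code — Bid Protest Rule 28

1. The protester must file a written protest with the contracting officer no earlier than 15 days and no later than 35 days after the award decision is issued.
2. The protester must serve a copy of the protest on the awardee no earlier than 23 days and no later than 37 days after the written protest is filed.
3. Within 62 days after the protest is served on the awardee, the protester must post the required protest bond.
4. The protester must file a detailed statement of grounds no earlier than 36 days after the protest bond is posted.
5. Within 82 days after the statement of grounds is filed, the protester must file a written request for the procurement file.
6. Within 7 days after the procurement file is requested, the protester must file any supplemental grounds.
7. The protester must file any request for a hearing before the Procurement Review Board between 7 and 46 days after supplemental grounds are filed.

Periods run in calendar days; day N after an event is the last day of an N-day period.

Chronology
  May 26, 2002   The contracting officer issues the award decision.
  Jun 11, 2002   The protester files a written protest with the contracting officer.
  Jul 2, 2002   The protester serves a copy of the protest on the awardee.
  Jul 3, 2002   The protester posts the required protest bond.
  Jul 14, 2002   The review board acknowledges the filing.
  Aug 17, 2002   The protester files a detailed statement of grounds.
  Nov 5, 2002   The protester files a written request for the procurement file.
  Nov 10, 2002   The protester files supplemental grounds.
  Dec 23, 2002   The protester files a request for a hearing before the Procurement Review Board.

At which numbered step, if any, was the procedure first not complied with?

Step 1: the window is 15–35 days after May 26, 2002 (when the award decision is issued), so Jun 10, 2002 through Jun 30, 2002; Jun 11, 2002 falls inside that range.
Step 2: the window is 23–37 days after Jun 11, 2002 (when the written protest is filed), so Jul 4, 2002 through Jul 18, 2002; done Jul 2, 2002 — 2 days before the window opened.

Step 2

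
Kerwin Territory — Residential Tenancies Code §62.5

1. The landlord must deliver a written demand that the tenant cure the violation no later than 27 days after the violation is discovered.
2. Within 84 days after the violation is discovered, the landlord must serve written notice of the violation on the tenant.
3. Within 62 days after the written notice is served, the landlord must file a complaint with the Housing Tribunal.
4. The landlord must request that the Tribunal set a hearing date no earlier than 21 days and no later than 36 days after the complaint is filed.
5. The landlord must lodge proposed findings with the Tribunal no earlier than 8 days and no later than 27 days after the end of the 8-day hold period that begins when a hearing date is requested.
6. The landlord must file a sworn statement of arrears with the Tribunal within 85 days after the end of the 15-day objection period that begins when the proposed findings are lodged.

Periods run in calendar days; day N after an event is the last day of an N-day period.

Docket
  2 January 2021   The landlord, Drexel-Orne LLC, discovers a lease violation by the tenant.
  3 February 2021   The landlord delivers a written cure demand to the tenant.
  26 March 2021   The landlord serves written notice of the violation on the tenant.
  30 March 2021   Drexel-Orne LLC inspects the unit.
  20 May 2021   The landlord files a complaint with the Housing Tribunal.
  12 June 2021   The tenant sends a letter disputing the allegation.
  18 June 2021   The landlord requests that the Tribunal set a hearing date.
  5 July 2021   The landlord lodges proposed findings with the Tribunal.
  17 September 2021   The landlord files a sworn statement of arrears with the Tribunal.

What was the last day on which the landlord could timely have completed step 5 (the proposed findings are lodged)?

A hearing date is requested on 18 June 2021; the 8-day hold period therefore ends 26 June 2021, and step 5 runs from that date. The window is 8–27 days after 26 June 2021; it closes on 23 July 2021.

23 July 2021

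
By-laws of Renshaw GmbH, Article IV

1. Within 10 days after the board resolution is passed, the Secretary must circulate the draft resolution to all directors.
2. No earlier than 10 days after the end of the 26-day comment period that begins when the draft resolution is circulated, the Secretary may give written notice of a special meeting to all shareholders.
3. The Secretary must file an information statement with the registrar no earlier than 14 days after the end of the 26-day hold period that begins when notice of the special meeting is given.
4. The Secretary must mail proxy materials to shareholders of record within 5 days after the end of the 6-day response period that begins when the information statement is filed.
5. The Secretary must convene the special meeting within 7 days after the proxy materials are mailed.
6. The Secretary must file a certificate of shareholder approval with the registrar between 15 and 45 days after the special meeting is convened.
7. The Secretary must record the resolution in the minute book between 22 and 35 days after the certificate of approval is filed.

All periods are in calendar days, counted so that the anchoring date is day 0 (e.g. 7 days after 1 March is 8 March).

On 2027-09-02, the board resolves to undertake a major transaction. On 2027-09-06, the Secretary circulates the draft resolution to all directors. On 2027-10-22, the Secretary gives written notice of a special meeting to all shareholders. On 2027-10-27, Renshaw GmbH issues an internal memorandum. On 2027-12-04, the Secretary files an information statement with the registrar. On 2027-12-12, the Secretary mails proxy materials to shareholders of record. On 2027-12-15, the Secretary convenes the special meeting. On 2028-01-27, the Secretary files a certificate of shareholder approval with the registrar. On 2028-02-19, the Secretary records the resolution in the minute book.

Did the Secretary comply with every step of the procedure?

Yes

Step 1 — counting 10 days from 2027-09-02 (when the board resolution is passed) gives a deadline of 2027-09-12; 2027-09-06 is within that limit.
Step 2 — must wait 10 days from 2027-10-02 (end of the 26-day comment period, which began when the draft resolution is circulated on 2027-09-06), so not before 2027-10-12; done 2027-10-22 — permitted.
Step 3 — must wait 14 days from 2027-11-17 (end of the 26-day hold period, which began when notice of the special meeting is given on 2027-10-22), so not before 2027-12-01; 2027-12-04 is on or after that date.
Step 4 — counting 5 days from 2027-12-10 (end of the 6-day response period, which began when the information statement is filed on 2027-12-04) gives a deadline of 2027-12-15; completed 2027-12-12, before the deadline.
Step 5 — counting 7 days from 2027-12-12 (when the proxy materials are mailed) gives a deadline of 2027-12-19; 2027-12-15 is within that limit.
Step 6 — 15 and 45 days from 2027-12-15 (when the special meeting is convened) are 2027-12-30 and 2028-01-29 respectively; 2028-01-27 falls inside that range.
Step 7 — 22 and 35 days from 2028-01-27 (when the certificate of approval is filed) are 2028-02-18 and 2028-03-02 respectively; 2028-02-19 falls inside that range.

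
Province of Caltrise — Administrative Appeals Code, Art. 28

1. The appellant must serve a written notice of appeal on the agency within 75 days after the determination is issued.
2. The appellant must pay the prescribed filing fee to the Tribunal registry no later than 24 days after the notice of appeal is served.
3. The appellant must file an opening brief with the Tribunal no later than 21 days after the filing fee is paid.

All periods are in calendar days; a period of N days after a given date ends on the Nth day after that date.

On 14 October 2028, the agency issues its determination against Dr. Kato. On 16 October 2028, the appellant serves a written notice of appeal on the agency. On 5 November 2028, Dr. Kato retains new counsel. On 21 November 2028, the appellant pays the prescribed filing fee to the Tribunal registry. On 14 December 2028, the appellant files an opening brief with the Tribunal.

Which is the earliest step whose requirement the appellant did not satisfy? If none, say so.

Step 2

Step 1 — counting 75 days from 14 October 2028 (when the determination is issued) gives a deadline of 28 December 2028; done 16 October 2028 — timely.
Step 2 — counting 24 days from 16 October 2028 (when the notice of appeal is served) gives a deadline of 9 November 2028; done 21 November 2028 — 12 days late.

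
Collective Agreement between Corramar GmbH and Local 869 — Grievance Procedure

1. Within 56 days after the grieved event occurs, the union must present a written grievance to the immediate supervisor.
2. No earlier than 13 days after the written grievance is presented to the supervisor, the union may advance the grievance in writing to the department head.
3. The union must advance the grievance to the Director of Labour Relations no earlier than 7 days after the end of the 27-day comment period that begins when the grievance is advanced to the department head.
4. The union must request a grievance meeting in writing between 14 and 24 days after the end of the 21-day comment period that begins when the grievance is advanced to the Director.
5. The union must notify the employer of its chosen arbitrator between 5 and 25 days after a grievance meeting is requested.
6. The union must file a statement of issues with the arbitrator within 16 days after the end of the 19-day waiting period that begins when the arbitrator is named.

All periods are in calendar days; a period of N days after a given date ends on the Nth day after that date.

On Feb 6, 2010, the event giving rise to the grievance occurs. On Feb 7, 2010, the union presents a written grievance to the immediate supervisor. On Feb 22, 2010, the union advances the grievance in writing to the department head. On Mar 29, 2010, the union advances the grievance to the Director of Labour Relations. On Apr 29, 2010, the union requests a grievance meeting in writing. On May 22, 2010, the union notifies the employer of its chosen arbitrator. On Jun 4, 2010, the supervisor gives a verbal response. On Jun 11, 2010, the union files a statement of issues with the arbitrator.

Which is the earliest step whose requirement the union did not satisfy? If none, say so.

Step 4

Step 1 — counting 56 days from Feb 6, 2010 (when the grieved event occurs) gives a deadline of Apr 3, 2010; Feb 7, 2010 is within that limit.
Step 2 — must wait 13 days from Feb 7, 2010 (when the written grievance is presented to the supervisor), so not before Feb 20, 2010; done Feb 22, 2010, after the minimum wait.
Step 3 — must wait 7 days from Mar 21, 2010 (end of the 27-day comment period, which began when the grievance is advanced to the department head on Feb 22, 2010), so not before Mar 28, 2010; done Mar 29, 2010 — permitted.
Step 4 — 14 and 24 days from Apr 19, 2010 (end of the 21-day comment period, which began when the grievance is advanced to the Director on Mar 29, 2010) are May 3, 2010 and May 13, 2010 respectively; done Apr 29, 2010 — 4 days before the window opened.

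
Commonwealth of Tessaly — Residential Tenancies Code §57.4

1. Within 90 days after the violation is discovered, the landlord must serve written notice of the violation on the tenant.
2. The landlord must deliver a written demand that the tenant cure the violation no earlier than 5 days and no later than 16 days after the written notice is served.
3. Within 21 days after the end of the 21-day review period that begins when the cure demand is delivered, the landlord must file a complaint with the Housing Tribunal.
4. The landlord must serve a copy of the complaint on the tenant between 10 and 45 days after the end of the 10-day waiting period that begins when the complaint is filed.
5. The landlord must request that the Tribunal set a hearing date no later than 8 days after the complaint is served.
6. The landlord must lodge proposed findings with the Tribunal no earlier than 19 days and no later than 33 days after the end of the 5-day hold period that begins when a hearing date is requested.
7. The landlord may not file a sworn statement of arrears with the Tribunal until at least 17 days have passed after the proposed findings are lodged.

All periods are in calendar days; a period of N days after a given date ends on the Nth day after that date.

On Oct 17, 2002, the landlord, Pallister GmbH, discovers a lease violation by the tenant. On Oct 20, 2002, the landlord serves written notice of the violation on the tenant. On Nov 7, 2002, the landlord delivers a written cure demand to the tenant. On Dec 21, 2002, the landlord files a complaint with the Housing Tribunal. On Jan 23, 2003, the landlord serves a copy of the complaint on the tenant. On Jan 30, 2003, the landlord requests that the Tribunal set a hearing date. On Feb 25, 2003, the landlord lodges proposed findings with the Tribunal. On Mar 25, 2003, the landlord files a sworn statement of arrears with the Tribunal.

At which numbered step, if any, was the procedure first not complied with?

Step 2

Step 1 — counting 90 days from Oct 17, 2002 (when the violation is discovered) gives a deadline of Jan 15, 2003; done Oct 20, 2002 — timely.
Step 2 — 5 and 16 days from Oct 20, 2002 (when the written notice is served) are Oct 25, 2002 and Nov 5, 2002 respectively; done Nov 7, 2002 — 2 days after the window closed.
No need to go further; step 2 was not satisfied.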